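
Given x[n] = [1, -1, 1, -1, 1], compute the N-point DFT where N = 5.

X[k] = Σ(n=0 to 4) x[n] · ω_5^(nk)
where ω_5 = e^(-2πi/5)

Computing each X[k]:
X[0] = 1
X[1] = 1.0000+0.7265i
X[2] = 1.0000+3.0777i
X[3] = 1.0000-3.0777i
X[4] = 1.0000-0.7265i

X = [1, 1.0000+0.7265i, 1.0000+3.0777i, 1.0000-3.0777i, 1.0000-0.7265i]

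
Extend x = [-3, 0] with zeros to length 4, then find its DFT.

Original 2-point DFT: [-3, -3]
Zero-padded 4-point DFT provides frequency interpolation.

DFT_4([x, 0, ...]) = [-3, -3, -3, -3]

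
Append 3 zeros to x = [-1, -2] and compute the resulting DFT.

Original 2-point DFT: [-3, 1]
Zero-padded 5-point DFT provides frequency interpolation.

DFT_5([x, 0, ...]) = [-3, -1.6180+1.9021i, 0.6180+1.1756i, 0.6180-1.1756i, -1.6180-1.9021i]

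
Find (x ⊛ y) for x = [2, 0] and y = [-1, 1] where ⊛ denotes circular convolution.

(x ⊛ y)[n] = Σ(m=0 to 1) x[m] · y[(n-m) mod 2]

Computing each output sample:
(x ⊛ y)[0] = -2
(x ⊛ y)[1] = 2

x ⊛ y = [-2, 2]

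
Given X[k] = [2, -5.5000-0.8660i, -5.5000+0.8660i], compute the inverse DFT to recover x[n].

x[n] = (1/3) Σ(k=0 to 2) X[k] · e^(2πikn/3)

Computing each x[n]:
x[0] = -3
x[1] = 3
x[2] = 2

x = [-3, 3, 2]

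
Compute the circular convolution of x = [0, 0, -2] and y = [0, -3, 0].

(x ⊛ y)[n] = Σ(m=0 to 2) x[m] · y[(n-m) mod 3]

Computing each output sample:
(x ⊛ y)[0] = 6
(x ⊛ y)[1] = 0
(x ⊛ y)[2] = 0

x ⊛ y = [6, 0, 0]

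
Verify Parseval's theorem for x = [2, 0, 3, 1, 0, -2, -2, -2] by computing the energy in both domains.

Time domain:
Σ|x[n]|² = |2|² + |0|² + |3|² + |1|² + |0|² + |-2|² + |-2|² + |-2|² = 26.0000

Frequency domain:
(1/8)Σ|X[k]|² = (1/8)(|0|² + |1.2929-8.5355i|² + |1+1i|² + |2.7071+1.4645i|² + |6|² + |2.7071-1.4645i|² + |1-1i|² + |1.2929+8.5355i|²) = (1/8)·208.0000 = 26.0000

Both sides agree, confirming Parseval's theorem.

Σ|x[n]|² = (1/N)Σ|X[k]|² = 26.0000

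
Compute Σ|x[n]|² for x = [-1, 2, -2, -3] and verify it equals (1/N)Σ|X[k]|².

Time domain:
Σ|x[n]|² = |-1|² + |2|² + |-2|² + |-3|² = 18.0000

Frequency domain:
(1/4)Σ|X[k]|² = (1/4)(|-4|² + |1-5i|² + |-2|² + |1+5i|²) = (1/4)·72.0000 = 18.0000

Both sides agree, confirming Parseval's theorem.

Σ|x[n]|² = (1/N)Σ|X[k]|² = 18.0000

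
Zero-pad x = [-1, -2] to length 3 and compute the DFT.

Original 2-point DFT: [-3, 1]
Zero-padded 3-point DFT provides frequency interpolation.

DFT_3([x, 0, ...]) = [-3, 1.7321i, -1.7321i]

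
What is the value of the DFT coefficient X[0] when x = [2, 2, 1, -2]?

X[0] = Σ(n=0 to 3) x[n] · ω_4^0 = Σ x[n]
= (2) + (2) + (1) + (-2)

X[0] = 3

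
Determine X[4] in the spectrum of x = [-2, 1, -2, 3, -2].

X[4] = Σ(n=0 to 4) x[n] · ω_5^(4n) where ω_5 = e^(-2πi/5)
= (-2)·ω_5^0 + (1)·ω_5^4 + (-2)·ω_5^8 + (3)·ω_5^12 + (-2)·ω_5^16

X[4] = -3.1180-0.0858i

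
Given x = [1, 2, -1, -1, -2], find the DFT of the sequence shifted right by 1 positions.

Time shift by 1: X_shifted[k] = ω_5^(1k) · X[k]
Shifted x = [-2, 1, 2, -1, -1]

DFT(x[n-1]) = [-1, -2.8090-3.6655i, -1.6910+1.6776i, -1.6910-1.6776i, -2.8090+3.6655i]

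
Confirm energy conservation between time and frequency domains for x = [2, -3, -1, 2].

Time domain:
Σ|x[n]|² = |2|² + |-3|² + |-1|² + |2|² = 18.0000

Frequency domain:
(1/4)Σ|X[k]|² = (1/4)(|0|² + |3+5i|² + |2|² + |3-5i|²) = (1/4)·72.0000 = 18.0000

Both sides agree, confirming Parseval's theorem.

Σ|x[n]|² = (1/N)Σ|X[k]|² = 18.0000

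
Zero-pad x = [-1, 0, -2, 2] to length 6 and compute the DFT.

Original 4-point DFT: [-1, 1+2i, -5, 1-2i]
Zero-padded 6-point DFT provides frequency interpolation.

DFT_6([x, 0, ...]) = [-1, -2.0000+1.7321i, 2.0000-1.7321i, -5, 2.0000+1.7321i, -2.0000-1.7321i]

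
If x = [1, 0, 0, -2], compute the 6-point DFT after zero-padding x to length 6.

Original 4-point DFT: [-1, 1-2i, 3, 1+2i]
Zero-padded 6-point DFT provides frequency interpolation.

DFT_6([x, 0, ...]) = [-1, 3, -1, 3, -1, 3]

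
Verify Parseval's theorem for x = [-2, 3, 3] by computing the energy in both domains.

Time domain:
Σ|x[n]|² = |-2|² + |3|² + |3|² = 22.0000

Frequency domain:
(1/3)Σ|X[k]|² = (1/3)(|4|² + |-5|² + |-5|²) = (1/3)·66.0000 = 22.0000

Both sides agree, confirming Parseval's theorem.

Σ|x[n]|² = (1/N)Σ|X[k]|² = 22.0000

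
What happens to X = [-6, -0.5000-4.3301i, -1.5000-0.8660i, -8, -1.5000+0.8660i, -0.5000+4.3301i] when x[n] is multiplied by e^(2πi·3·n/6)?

Modulation property: DFT(ω_6^(-3n)·x[n]) = X[(k-3) mod 6], so circularly shift X by 3 positions.

X[k-3] = [-8, -1.5000+0.8660i, -0.5000+4.3301i, -6, -0.5000-4.3301i, -1.5000-0.8660i]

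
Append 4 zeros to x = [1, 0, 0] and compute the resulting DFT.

Original 3-point DFT: [1, 1, 1]
Zero-padded 7-point DFT provides frequency interpolation.

DFT_7([x, 0, ...]) = [1, 1, 1, 1, 1, 1, 1]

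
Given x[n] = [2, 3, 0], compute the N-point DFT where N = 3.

X[k] = Σ(n=0 to 2) x[n] · ω_3^(nk)
where ω_3 = e^(-2πi/3)

Computing each X[k]:
X[0] = 5
X[1] = 0.5000-2.5981i
X[2] = 0.5000+2.5981i

X = [5, 0.5000-2.5981i, 0.5000+2.5981i]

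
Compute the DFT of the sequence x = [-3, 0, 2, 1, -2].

X[k] = Σ(n=0 to 4) x[n] · ω_5^(nk)
where ω_5 = e^(-2πi/5)

Computing each X[k]:
X[0] = -2
X[1] = -6.0451-2.4899i
X[2] = -0.4549-0.2245i
X[3] = -0.4549+0.2245i
X[4] = -6.0451+2.4899i

X = [-2, -6.0451-2.4899i, -0.4549-0.2245i, -0.4549+0.2245i, -6.0451+2.4899i]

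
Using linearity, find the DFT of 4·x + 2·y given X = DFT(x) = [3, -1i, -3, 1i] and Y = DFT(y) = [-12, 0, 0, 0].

By linearity: DFT(4x + 2y) = 4·DFT(x) + 2·DFT(y)
= 4·[3, -1i, -3, 1i] + 2·[-12, 0, 0, 0]

Computing element-wise:
Z[0] = 4·(3) + 2·(-12) = -12
Z[1] = 4·(-1i) + 2·(0) = -4i
Z[2] = 4·(-3) + 2·(0) = -12
Z[3] = 4·(1i) + 2·(0) = 4i

DFT(4x + 2y) = 4·X + 2·Y = [-12, -4i, -12, 4i]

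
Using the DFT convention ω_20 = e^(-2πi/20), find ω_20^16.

ω_20^16 = e^(-2πi·16/20)
= cos(-2π·16/20) + i·sin(-2π·16/20)
= cos(-32π/20) + i·sin(-32π/20)

ω_20^16 = cos(-32π/20) + i·sin(-32π/20) = 0.3090+0.9511i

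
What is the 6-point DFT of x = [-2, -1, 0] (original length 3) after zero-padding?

Original 3-point DFT: [-3, -1.5000+0.8660i, -1.5000-0.8660i]
Zero-padded 6-point DFT provides frequency interpolation.

DFT_6([x, 0, ...]) = [-3, -2.5000+0.8660i, -1.5000+0.8660i, -1, -1.5000-0.8660i, -2.5000-0.8660i]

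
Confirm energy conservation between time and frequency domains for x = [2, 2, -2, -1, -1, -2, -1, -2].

Time domain:
Σ|x[n]|² = |2|² + |2|² + |-2|² + |-1|² + |-1|² + |-2|² + |-1|² + |-2|² = 23.0000

Frequency domain:
(1/8)Σ|X[k]|² = (1/8)(|-5|² + |5.1213-2.5355i|² + |4-3i|² + |0.8787-4.5355i|² + |1|² + |0.8787+4.5355i|² + |4+3i|² + |5.1213+2.5355i|²) = (1/8)·184.0000 = 23.0000

Both sides agree, confirming Parseval's theorem.

Σ|x[n]|² = (1/N)Σ|X[k]|² = 23.0000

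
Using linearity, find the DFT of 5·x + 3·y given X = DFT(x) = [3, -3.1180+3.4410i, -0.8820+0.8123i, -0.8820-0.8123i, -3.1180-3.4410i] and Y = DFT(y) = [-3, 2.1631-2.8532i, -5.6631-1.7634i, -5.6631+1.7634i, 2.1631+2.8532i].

By linearity: DFT(5x + 3y) = 5·DFT(x) + 3·DFT(y)
= 5·[3, -3.1180+3.4410i, -0.8820+0.8123i, -0.8820-0.8123i, -3.1180-3.4410i] + 3·[-3, 2.1631-2.8532i, -5.6631-1.7634i, -5.6631+1.7634i, 2.1631+2.8532i]

Computing element-wise:
Z[0] = 5·(3) + 3·(-3) = 6
Z[1] = 5·(-3.1180+3.4410i) + 3·(2.1631-2.8532i) = -9.1007+8.6454i
Z[2] = 5·(-0.8820+0.8123i) + 3·(-5.6631-1.7634i) = -21.3993-1.2287i
Z[3] = 5·(-0.8820-0.8123i) + 3·(-5.6631+1.7634i) = -21.3993+1.2287i
Z[4] = 5·(-3.1180-3.4410i) + 3·(2.1631+2.8532i) = -9.1007-8.6454i

DFT(5x + 3y) = 5·X + 3·Y = [6, -9.1007+8.6454i, -21.3993-1.2287i, -21.3993+1.2287i, -9.1007-8.6454i]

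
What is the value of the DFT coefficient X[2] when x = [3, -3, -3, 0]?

X[2] = Σ(n=0 to 3) x[n] · ω_4^(2n) where ω_4 = e^(-2πi/4)
= (3)·ω_4^0 + (-3)·ω_4^2 + (-3)·ω_4^4 + (0)·ω_4^6

X[2] = 3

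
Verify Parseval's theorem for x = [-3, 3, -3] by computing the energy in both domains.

Time domain:
Σ|x[n]|² = |-3|² + |3|² + |-3|² = 27.0000

Frequency domain:
(1/3)Σ|X[k]|² = (1/3)(|-3|² + |-3.0000-5.1962i|² + |-3.0000+5.1962i|²) = (1/3)·81.0000 = 27.0000

Both sides agree, confirming Parseval's theorem.

Σ|x[n]|² = (1/N)Σ|X[k]|² = 27.0000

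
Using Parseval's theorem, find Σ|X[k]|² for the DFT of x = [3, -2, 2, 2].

Parseval: Σ|x[n]|² = (1/N)Σ|X[k]|², so Σ|X[k]|² = N·Σ|x[n]|² = 4·21.0000

Σ|X[k]|² = N·Σ|x[n]|² = 4·21.0000 = 84.0000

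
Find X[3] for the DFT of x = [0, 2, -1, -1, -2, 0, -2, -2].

X[3] = Σ(n=0 to 7) x[n] · ω_8^(3n) where ω_8 = e^(-2πi/8)
= (0)·ω_8^0 + (2)·ω_8^3 + (-1)·ω_8^6 + (-1)·ω_8^9 + (-2)·ω_8^12 + (0)·ω_8^15 + (-2)·ω_8^18 + (-2)·ω_8^21

X[3] = 1.2929-1.1213i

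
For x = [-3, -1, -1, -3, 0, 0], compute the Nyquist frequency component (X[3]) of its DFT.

X[3] = Σ(n=0 to 5) x[n] · ω_6^(3n) where ω_6 = e^(-2πi/6)
= (-3)·ω_6^0 + (-1)·ω_6^3 + (-1)·ω_6^6 + (-3)·ω_6^9 + (0)·ω_6^12 + (0)·ω_6^15

X[3] = 0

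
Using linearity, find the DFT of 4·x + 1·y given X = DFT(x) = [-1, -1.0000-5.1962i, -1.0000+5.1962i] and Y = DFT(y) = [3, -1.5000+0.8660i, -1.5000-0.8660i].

By linearity: DFT(4x + 1y) = 4·DFT(x) + 1·DFT(y)
= 4·[-1, -1.0000-5.1962i, -1.0000+5.1962i] + 1·[3, -1.5000+0.8660i, -1.5000-0.8660i]

Computing element-wise:
Z[0] = 4·(-1) + 1·(3) = -1
Z[1] = 4·(-1.0000-5.1962i) + 1·(-1.5000+0.8660i) = -5.5000-19.9188i
Z[2] = 4·(-1.0000+5.1962i) + 1·(-1.5000-0.8660i) = -5.5000+19.9188i

DFT(4x + 1y) = 4·X + 1·Y = [-1, -5.5000-19.9188i, -5.5000+19.9188i]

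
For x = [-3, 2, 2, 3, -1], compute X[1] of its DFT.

X[1] = Σ(n=0 to 4) x[n] · ω_5^(1n) where ω_5 = e^(-2πi/5)
= (-3)·ω_5^0 + (2)·ω_5^1 + (2)·ω_5^2 + (3)·ω_5^3 + (-1)·ω_5^4

X[1] = -6.7361-2.2654i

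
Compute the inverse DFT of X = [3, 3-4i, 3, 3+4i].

x[n] = (1/4) Σ(k=0 to 3) X[k] · e^(2πikn/4)

Computing each x[n]:
x[0] = 3
x[1] = 2
x[2] = 0
x[3] = -2

x = [3, 2, 0, -2]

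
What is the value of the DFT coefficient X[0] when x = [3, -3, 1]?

X[0] = Σ(n=0 to 2) x[n] · ω_3^0 = Σ x[n]
= (3) + (-3) + (1)

X[0] = 1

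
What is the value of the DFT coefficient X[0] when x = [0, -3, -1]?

X[0] = Σ(n=0 to 2) x[n] · ω_3^0 = Σ x[n]
= (0) + (-3) + (-1)

X[0] = -4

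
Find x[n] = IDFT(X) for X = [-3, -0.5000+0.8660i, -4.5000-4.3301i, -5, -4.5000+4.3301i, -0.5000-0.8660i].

x[n] = (1/6) Σ(k=0 to 5) X[k] · e^(2πikn/6)

Computing each x[n]:
x[0] = -3
x[1] = 2
x[2] = -2
x[3] = -1
x[4] = 1
x[5] = 0

x = [-3, 2, -2, -1, 1, 0]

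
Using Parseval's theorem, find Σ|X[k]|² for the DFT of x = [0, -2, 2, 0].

Parseval: Σ|x[n]|² = (1/N)Σ|X[k]|², so Σ|X[k]|² = N·Σ|x[n]|² = 4·8.0000

Σ|X[k]|² = N·Σ|x[n]|² = 4·8.0000 = 32.0000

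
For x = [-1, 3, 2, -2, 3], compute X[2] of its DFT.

X[2] = Σ(n=0 to 4) x[n] · ω_5^(2n) where ω_5 = e^(-2πi/5)
= (-1)·ω_5^0 + (3)·ω_5^2 + (2)·ω_5^4 + (-2)·ω_5^6 + (3)·ω_5^8

X[2] = -5.8541+3.8042i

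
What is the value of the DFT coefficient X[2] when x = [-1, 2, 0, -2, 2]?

X[2] = Σ(n=0 to 4) x[n] · ω_5^(2n) where ω_5 = e^(-2πi/5)
= (-1)·ω_5^0 + (2)·ω_5^2 + (0)·ω_5^4 + (-2)·ω_5^6 + (2)·ω_5^8

X[2] = -4.8541+1.9021i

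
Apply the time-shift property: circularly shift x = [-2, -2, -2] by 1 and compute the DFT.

Time shift by 1: X_shifted[k] = ω_3^(1k) · X[k]
Shifted x = [-2, -2, -2]

DFT(x[n-1]) = [-6, 0, 0]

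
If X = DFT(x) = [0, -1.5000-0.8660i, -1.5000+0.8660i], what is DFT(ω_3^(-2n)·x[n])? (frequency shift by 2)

Modulation property: DFT(ω_3^(-2n)·x[n]) = X[(k-2) mod 3], so circularly shift X by 2 positions.

X[k-2] = [-1.5000-0.8660i, -1.5000+0.8660i, 0]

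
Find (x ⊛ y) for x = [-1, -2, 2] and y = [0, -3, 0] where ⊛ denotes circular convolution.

(x ⊛ y)[n] = Σ(m=0 to 2) x[m] · y[(n-m) mod 3]

Computing each output sample:
(x ⊛ y)[0] = -6
(x ⊛ y)[1] = 3
(x ⊛ y)[2] = 6

x ⊛ y = [-6, 3, 6]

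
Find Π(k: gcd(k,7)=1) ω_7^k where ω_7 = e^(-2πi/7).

The primitive 7th roots of unity are ω_7^k for k coprime to 7: k ∈ {1, 2, 3, 4, 5, 6}
Their product equals the constant term of the cyclotomic polynomial Φ_7(x) up to sign.
For n ≥ 3, the product of all primitive nth roots of unity is 1. (For n=1 it is 1; for n=2 it is -1.)

1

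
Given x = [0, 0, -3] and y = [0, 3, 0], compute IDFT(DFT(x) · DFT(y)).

(x ⊛ y)[n] = Σ(m=0 to 2) x[m] · y[(n-m) mod 3]

Computing each output sample:
(x ⊛ y)[0] = -9
(x ⊛ y)[1] = 0
(x ⊛ y)[2] = 0

x ⊛ y = [-9, 0, 0]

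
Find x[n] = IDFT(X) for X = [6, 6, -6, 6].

x[n] = (1/4) Σ(k=0 to 3) X[k] · e^(2πikn/4)

Computing each x[n]:
x[0] = 3
x[1] = 3
x[2] = -3
x[3] = 3

x = [3, 3, -3, 3]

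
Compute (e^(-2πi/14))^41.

Since ω_14^14 = 1, powers reduce modulo 14.
41 mod 14 = 13
So ω_14^41 = ω_14^13 = e^(-2πi·13/14)

ω_14^41 = ω_14^13 = 0.9010+0.4339i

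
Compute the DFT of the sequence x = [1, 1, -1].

X[k] = Σ(n=0 to 2) x[n] · ω_3^(nk)
where ω_3 = e^(-2πi/3)

Computing each X[k]:
X[0] = 1
X[1] = 1.0000-1.7321i
X[2] = 1.0000+1.7321i

X = [1, 1.0000-1.7321i, 1.0000+1.7321i]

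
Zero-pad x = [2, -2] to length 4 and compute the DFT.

Original 2-point DFT: [0, 4]
Zero-padded 4-point DFT provides frequency interpolation.

DFT_4([x, 0, ...]) = [0, 2+2i, 4, 2-2i]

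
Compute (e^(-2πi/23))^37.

Since ω_23^23 = 1, powers reduce modulo 23.
37 mod 23 = 14
So ω_23^37 = ω_23^14 = e^(-2πi·14/23)

ω_23^37 = ω_23^14 = -0.7757+0.6311i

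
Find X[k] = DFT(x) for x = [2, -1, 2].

X[k] = Σ(n=0 to 2) x[n] · ω_3^(nk)
where ω_3 = e^(-2πi/3)

Computing each X[k]:
X[0] = 3
X[1] = 1.5000+2.5981i
X[2] = 1.5000-2.5981i

X = [3, 1.5000+2.5981i, 1.5000-2.5981i]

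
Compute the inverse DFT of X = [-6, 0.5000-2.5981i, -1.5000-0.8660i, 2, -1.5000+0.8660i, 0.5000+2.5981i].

x[n] = (1/6) Σ(k=0 to 5) X[k] · e^(2πikn/6)

Computing each x[n]:
x[0] = -1
x[1] = 0
x[2] = 0
x[3] = -2
x[4] = -1
x[5] = -2

x = [-1, 0, 0, -2, -1, -2]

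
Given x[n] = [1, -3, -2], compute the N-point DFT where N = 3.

X[k] = Σ(n=0 to 2) x[n] · ω_3^(nk)
where ω_3 = e^(-2πi/3)

Computing each X[k]:
X[0] = -4
X[1] = 3.5000+0.8660i
X[2] = 3.5000-0.8660i

X = [-4, 3.5000+0.8660i, 3.5000-0.8660i]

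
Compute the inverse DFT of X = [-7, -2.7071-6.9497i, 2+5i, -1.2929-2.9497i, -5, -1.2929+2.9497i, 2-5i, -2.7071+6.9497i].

x[n] = (1/8) Σ(k=0 to 7) X[k] · e^(2πikn/8)

Computing each x[n]:
x[0] = -2
x[1] = 0
x[2] = -1
x[3] = 3
x[4] = 0
x[5] = -3
x[6] = -3
x[7] = -1

x = [-2, 0, -1, 3, 0, -3, -3, -1]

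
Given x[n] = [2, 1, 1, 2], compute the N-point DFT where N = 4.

X[k] = Σ(n=0 to 3) x[n] · ω_4^(nk)
where ω_4 = e^(-2πi/4)

Computing each X[k]:
X[0] = 6
X[1] = 1+1i
X[2] = 0
X[3] = 1-1i

X = [6, 1+1i, 0, 1-1i]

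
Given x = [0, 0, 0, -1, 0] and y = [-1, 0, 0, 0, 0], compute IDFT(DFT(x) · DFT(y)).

(x ⊛ y)[n] = Σ(m=0 to 4) x[m] · y[(n-m) mod 5]

Computing each output sample:
(x ⊛ y)[0] = 0
(x ⊛ y)[1] = 0
(x ⊛ y)[2] = 0
(x ⊛ y)[3] = 1
(x ⊛ y)[4] = 0

x ⊛ y = [0, 0, 0, 1, 0]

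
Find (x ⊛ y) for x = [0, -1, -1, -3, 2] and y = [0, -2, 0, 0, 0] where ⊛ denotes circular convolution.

(x ⊛ y)[n] = Σ(m=0 to 4) x[m] · y[(n-m) mod 5]

Computing each output sample:
(x ⊛ y)[0] = -4
(x ⊛ y)[1] = 0
(x ⊛ y)[2] = 2
(x ⊛ y)[3] = 2
(x ⊛ y)[4] = 6

x ⊛ y = [-4, 0, 2, 2, 6]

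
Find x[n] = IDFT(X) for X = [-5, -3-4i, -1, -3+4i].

x[n] = (1/4) Σ(k=0 to 3) X[k] · e^(2πikn/4)

Computing each x[n]:
x[0] = -3
x[1] = 1
x[2] = 0
x[3] = -3

x = [-3, 1, 0, -3]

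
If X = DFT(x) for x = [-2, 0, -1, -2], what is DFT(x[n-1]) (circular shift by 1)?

Time shift by 1: X_shifted[k] = ω_4^(1k) · X[k]
Shifted x = [-2, -2, 0, -1]

DFT(x[n-1]) = [-5, -2+1i, 1, -2-1i]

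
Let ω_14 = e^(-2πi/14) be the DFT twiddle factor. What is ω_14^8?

ω_14^8 = e^(-2πi·8/14)
= cos(-2π·8/14) + i·sin(-2π·8/14)
= cos(-16π/14) + i·sin(-16π/14)

ω_14^8 = cos(-16π/14) + i·sin(-16π/14) = -0.9010+0.4339i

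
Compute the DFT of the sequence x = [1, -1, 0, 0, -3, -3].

X[k] = Σ(n=0 to 5) x[n] · ω_6^(nk)
where ω_6 = e^(-2πi/6)

Computing each X[k]:
X[0] = -6
X[1] = 0.5000-4.3301i
X[2] = 4.5000+0.8660i
X[3] = 2
X[4] = 4.5000-0.8660i
X[5] = 0.5000+4.3301i

X = [-6, 0.5000-4.3301i, 4.5000+0.8660i, 2, 4.5000-0.8660i, 0.5000+4.3301i]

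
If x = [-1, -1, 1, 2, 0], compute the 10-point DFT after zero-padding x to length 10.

Original 5-point DFT: [1, -3.7361+1.5388i, 0.7361-0.3633i, 0.7361+0.3633i, -3.7361-1.5388i]
Zero-padded 10-point DFT provides frequency interpolation.

DFT_10([x, 0, ...]) = [1, -2.1180-2.2654i, -3.7361+1.5388i, 0.1180+2.7144i, 0.7361-0.3633i, -1, 0.7361+0.3633i, 0.1180-2.7144i, -3.7361-1.5388i, -2.1180+2.2654i]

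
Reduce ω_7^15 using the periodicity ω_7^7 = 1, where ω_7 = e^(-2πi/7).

Since ω_7^7 = 1, powers reduce modulo 7.
15 mod 7 = 1
So ω_7^15 = ω_7^1 = e^(-2πi·1/7)

ω_7^15 = ω_7^1 = 0.6235-0.7818i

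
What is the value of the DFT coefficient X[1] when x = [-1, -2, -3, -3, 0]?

X[1] = Σ(n=0 to 4) x[n] · ω_5^(1n) where ω_5 = e^(-2πi/5)
= (-1)·ω_5^0 + (-2)·ω_5^1 + (-3)·ω_5^2 + (-3)·ω_5^3 + (0)·ω_5^4

X[1] = 3.2361+1.9021i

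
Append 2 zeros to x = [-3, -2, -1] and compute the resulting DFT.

Original 3-point DFT: [-6, -1.5000+0.8660i, -1.5000-0.8660i]
Zero-padded 5-point DFT provides frequency interpolation.

DFT_5([x, 0, ...]) = [-6, -2.8090+2.4899i, -1.6910+0.2245i, -1.6910-0.2245i, -2.8090-2.4899i]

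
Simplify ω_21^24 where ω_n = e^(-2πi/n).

Since ω_21^21 = 1, powers reduce modulo 21.
24 mod 21 = 3
So ω_21^24 = ω_21^3 = e^(-2πi·3/21)

ω_21^24 = ω_21^3 = 0.6235-0.7818i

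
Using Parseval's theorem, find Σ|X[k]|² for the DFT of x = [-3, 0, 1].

Parseval: Σ|x[n]|² = (1/N)Σ|X[k]|², so Σ|X[k]|² = N·Σ|x[n]|² = 3·10.0000

Σ|X[k]|² = N·Σ|x[n]|² = 3·10.0000 = 30.0000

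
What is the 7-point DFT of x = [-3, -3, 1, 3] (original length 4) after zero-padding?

Original 4-point DFT: [-2, -4+6i, -2, -4-6i]
Zero-padded 7-point DFT provides frequency interpolation.

DFT_7([x, 0, ...]) = [-2, -7.7959+0.0689i, -1.3629+5.7042i, -0.3412-0.8413i, -0.3412+0.8413i, -1.3629-5.7042i, -7.7959-0.0689i]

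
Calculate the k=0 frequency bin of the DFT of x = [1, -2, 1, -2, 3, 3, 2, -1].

X[0] = Σ(n=0 to 7) x[n] · ω_8^0 = Σ x[n]
= (1) + (-2) + (1) + (-2) + (3) + (3) + (2) + (-1)

X[0] = 5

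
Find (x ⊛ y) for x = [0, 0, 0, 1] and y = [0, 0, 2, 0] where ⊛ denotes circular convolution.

(x ⊛ y)[n] = Σ(m=0 to 3) x[m] · y[(n-m) mod 4]

Computing each output sample:
(x ⊛ y)[0] = 0
(x ⊛ y)[1] = 2
(x ⊛ y)[2] = 0
(x ⊛ y)[3] = 0

x ⊛ y = [0, 2, 0, 0]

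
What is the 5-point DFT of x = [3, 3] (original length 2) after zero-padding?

Original 2-point DFT: [6, 0]
Zero-padded 5-point DFT provides frequency interpolation.

DFT_5([x, 0, ...]) = [6, 3.9271-2.8532i, 0.5729-1.7634i, 0.5729+1.7634i, 3.9271+2.8532i]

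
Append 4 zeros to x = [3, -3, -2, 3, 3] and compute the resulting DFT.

Original 5-point DFT: [4, 2.1910+8.6453i, 3.3090-1.2286i, 3.3090+1.2286i, 2.1910-8.6453i]
Zero-padded 9-point DFT provides frequency interpolation.

DFT_9([x, 0, ...]) = [4, -3.9645+0.2738i, 5.1566+8.1649i, 7.0000-1.7321i, 3.3079+0.0968i, 3.3079-0.0968i, 7.0000+1.7321i, 5.1566-8.1649i, -3.9645-0.2738i]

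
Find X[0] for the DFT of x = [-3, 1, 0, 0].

X[0] = Σ(n=0 to 3) x[n] · ω_4^0 = Σ x[n]
= (-3) + (1) + (0) + (0)

X[0] = -2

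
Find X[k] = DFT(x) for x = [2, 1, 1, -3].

X[k] = Σ(n=0 to 3) x[n] · ω_4^(nk)
where ω_4 = e^(-2πi/4)

Computing each X[k]:
X[0] = 1
X[1] = 1-4i
X[2] = 5
X[3] = 1+4i

X = [1, 1-4i, 5, 1+4i]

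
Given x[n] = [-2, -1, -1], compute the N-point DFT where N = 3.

X[k] = Σ(n=0 to 2) x[n] · ω_3^(nk)
where ω_3 = e^(-2πi/3)

Computing each X[k]:
X[0] = -4
X[1] = -1
X[2] = -1

X = [-4, -1, -1]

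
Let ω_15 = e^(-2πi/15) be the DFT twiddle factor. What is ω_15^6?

ω_15^6 = e^(-2πi·6/15)
= cos(-2π·6/15) + i·sin(-2π·6/15)
= cos(-12π/15) + i·sin(-12π/15)

ω_15^6 = cos(-12π/15) + i·sin(-12π/15) = -0.8090-0.5878i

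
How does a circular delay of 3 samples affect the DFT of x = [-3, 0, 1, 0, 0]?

Time shift by 3: X_shifted[k] = ω_5^(3k) · X[k]
Shifted x = [1, 0, 0, -3, 0]

DFT(x[n-3]) = [-2, 3.4271-1.7634i, 0.0729+2.8532i, 0.0729-2.8532i, 3.4271+1.7634i]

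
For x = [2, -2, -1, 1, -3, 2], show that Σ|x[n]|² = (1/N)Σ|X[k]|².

Time domain:
Σ|x[n]|² = |2|² + |-2|² + |-1|² + |1|² + |-3|² + |2|² = 23.0000

Frequency domain:
(1/6)Σ|X[k]|² = (1/6)(|-1|² + |3.0000+1.7321i|² + |5.0000+5.1962i|² + |-3|² + |5.0000-5.1962i|² + |3.0000-1.7321i|²) = (1/6)·138.0000 = 23.0000

Both sides agree, confirming Parseval's theorem.

Σ|x[n]|² = (1/N)Σ|X[k]|² = 23.0000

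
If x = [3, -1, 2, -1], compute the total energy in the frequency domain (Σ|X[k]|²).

Parseval: Σ|x[n]|² = (1/N)Σ|X[k]|², so Σ|X[k]|² = N·Σ|x[n]|² = 4·15.0000

Σ|X[k]|² = N·Σ|x[n]|² = 4·15.0000 = 60.0000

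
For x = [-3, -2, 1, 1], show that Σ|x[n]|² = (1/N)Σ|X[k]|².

Time domain:
Σ|x[n]|² = |-3|² + |-2|² + |1|² + |1|² = 15.0000

Frequency domain:
(1/4)Σ|X[k]|² = (1/4)(|-3|² + |-4+3i|² + |-1|² + |-4-3i|²) = (1/4)·60.0000 = 15.0000

Both sides agree, confirming Parseval's theorem.

Σ|x[n]|² = (1/N)Σ|X[k]|² = 15.0000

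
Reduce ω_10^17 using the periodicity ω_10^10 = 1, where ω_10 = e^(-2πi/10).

Since ω_10^10 = 1, powers reduce modulo 10.
17 mod 10 = 7
So ω_10^17 = ω_10^7 = e^(-2πi·7/10)

ω_10^17 = ω_10^7 = -0.3090+0.9511i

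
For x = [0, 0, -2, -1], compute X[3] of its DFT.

X[3] = Σ(n=0 to 3) x[n] · ω_4^(3n) where ω_4 = e^(-2πi/4)
= (0)·ω_4^0 + (0)·ω_4^3 + (-2)·ω_4^6 + (-1)·ω_4^9

X[3] = 2+1i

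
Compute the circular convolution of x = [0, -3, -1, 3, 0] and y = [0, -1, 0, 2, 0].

(x ⊛ y)[n] = Σ(m=0 to 4) x[m] · y[(n-m) mod 5]

Computing each output sample:
(x ⊛ y)[0] = -2
(x ⊛ y)[1] = 6
(x ⊛ y)[2] = 3
(x ⊛ y)[3] = 1
(x ⊛ y)[4] = -9

x ⊛ y = [-2, 6, 3, 1, -9]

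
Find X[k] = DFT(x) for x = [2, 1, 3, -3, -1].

X[k] = Σ(n=0 to 4) x[n] · ω_5^(nk)
where ω_5 = e^(-2πi/5)

Computing each X[k]:
X[0] = 2
X[1] = 2.0000-5.4288i
X[2] = 2.0000+4.5308i
X[3] = 2.0000-4.5308i
X[4] = 2.0000+5.4288i

X = [2, 2.0000-5.4288i, 2.0000+4.5308i, 2.0000-4.5308i, 2.0000+5.4288i]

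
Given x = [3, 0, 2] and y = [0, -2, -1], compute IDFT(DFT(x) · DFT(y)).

(x ⊛ y)[n] = Σ(m=0 to 2) x[m] · y[(n-m) mod 3]

Computing each output sample:
(x ⊛ y)[0] = -4
(x ⊛ y)[1] = -8
(x ⊛ y)[2] = -3

x ⊛ y = [-4, -8, -3]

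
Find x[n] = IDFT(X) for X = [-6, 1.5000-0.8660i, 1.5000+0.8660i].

x[n] = (1/3) Σ(k=0 to 2) X[k] · e^(2πikn/3)

Computing each x[n]:
x[0] = -1
x[1] = -2
x[2] = -3

x = [-1, -2, -3]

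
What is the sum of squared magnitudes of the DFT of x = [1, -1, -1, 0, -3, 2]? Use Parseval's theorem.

Parseval: Σ|x[n]|² = (1/N)Σ|X[k]|², so Σ|X[k]|² = N·Σ|x[n]|² = 6·16.0000

Σ|X[k]|² = N·Σ|x[n]|² = 6·16.0000 = 96.0000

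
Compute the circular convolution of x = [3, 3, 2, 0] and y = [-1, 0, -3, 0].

(x ⊛ y)[n] = Σ(m=0 to 3) x[m] · y[(n-m) mod 4]

Computing each output sample:
(x ⊛ y)[0] = -9
(x ⊛ y)[1] = -3
(x ⊛ y)[2] = -11
(x ⊛ y)[3] = -9

x ⊛ y = [-9, -3, -11, -9]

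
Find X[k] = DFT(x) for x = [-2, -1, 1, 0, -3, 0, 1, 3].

X[k] = Σ(n=0 to 7) x[n] · ω_8^(nk)
where ω_8 = e^(-2πi/8)

Computing each X[k]:
X[0] = -1
X[1] = 2.4142+2.8284i
X[2] = -7+4i
X[3] = -0.4142+2.8284i
X[4] = -5
X[5] = -0.4142-2.8284i
X[6] = -7-4i
X[7] = 2.4142-2.8284i

X = [-1, 2.4142+2.8284i, -7+4i, -0.4142+2.8284i, -5, -0.4142-2.8284i, -7-4i, 2.4142-2.8284i]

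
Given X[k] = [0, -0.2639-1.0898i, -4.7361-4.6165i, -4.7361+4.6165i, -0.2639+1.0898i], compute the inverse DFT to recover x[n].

x[n] = (1/5) Σ(k=0 to 4) X[k] · e^(2πikn/5)

Computing each x[n]:
x[0] = -2
x[1] = 3
x[2] = -2
x[3] = 1
x[4] = 0

x = [-2, 3, -2, 1, 0]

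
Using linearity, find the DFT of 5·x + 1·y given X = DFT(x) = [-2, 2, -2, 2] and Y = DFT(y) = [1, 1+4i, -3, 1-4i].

By linearity: DFT(5x + 1y) = 5·DFT(x) + 1·DFT(y)
= 5·[-2, 2, -2, 2] + 1·[1, 1+4i, -3, 1-4i]

Computing element-wise:
Z[0] = 5·(-2) + 1·(1) = -9
Z[1] = 5·(2) + 1·(1+4i) = 11+4i
Z[2] = 5·(-2) + 1·(-3) = -13
Z[3] = 5·(2) + 1·(1-4i) = 11-4i

DFT(5x + 1y) = 5·X + 1·Y = [-9, 11+4i, -13, 11-4i]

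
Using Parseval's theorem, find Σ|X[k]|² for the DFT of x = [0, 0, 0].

Parseval: Σ|x[n]|² = (1/N)Σ|X[k]|², so Σ|X[k]|² = N·Σ|x[n]|² = 3·0.0000

Σ|X[k]|² = N·Σ|x[n]|² = 3·0.0000 = 0.0000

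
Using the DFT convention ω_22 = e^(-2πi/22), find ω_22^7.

ω_22^7 = e^(-2πi·7/22)
= cos(-2π·7/22) + i·sin(-2π·7/22)
= cos(-14π/22) + i·sin(-14π/22)

ω_22^7 = cos(-14π/22) + i·sin(-14π/22) = -0.4154-0.9096i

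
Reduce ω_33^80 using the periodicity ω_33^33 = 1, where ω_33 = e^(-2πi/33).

Since ω_33^33 = 1, powers reduce modulo 33.
80 mod 33 = 14
So ω_33^80 = ω_33^14 = e^(-2πi·14/33)

ω_33^80 = ω_33^14 = -0.8888-0.4582i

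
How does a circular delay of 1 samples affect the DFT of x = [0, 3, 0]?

Time shift by 1: X_shifted[k] = ω_3^(1k) · X[k]
Shifted x = [0, 0, 3]

DFT(x[n-1]) = [3, -1.5000+2.5981i, -1.5000-2.5981i]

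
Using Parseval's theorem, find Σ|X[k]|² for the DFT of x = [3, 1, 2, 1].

Parseval: Σ|x[n]|² = (1/N)Σ|X[k]|², so Σ|X[k]|² = N·Σ|x[n]|² = 4·15.0000

Σ|X[k]|² = N·Σ|x[n]|² = 4·15.0000 = 60.0000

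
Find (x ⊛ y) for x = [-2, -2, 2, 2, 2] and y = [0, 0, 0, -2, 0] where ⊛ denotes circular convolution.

(x ⊛ y)[n] = Σ(m=0 to 4) x[m] · y[(n-m) mod 5]

Computing each output sample:
(x ⊛ y)[0] = -4
(x ⊛ y)[1] = -4
(x ⊛ y)[2] = -4
(x ⊛ y)[3] = 4
(x ⊛ y)[4] = 4

x ⊛ y = [-4, -4, -4, 4, 4]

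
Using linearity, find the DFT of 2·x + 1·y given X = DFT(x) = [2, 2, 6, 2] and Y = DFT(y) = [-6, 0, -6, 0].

By linearity: DFT(2x + 1y) = 2·DFT(x) + 1·DFT(y)
= 2·[2, 2, 6, 2] + 1·[-6, 0, -6, 0]

Computing element-wise:
Z[0] = 2·(2) + 1·(-6) = -2
Z[1] = 2·(2) + 1·(0) = 4
Z[2] = 2·(6) + 1·(-6) = 6
Z[3] = 2·(2) + 1·(0) = 4

DFT(2x + 1y) = 2·X + 1·Y = [-2, 4, 6, 4]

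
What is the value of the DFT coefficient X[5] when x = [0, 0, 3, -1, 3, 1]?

X[5] = Σ(n=0 to 5) x[n] · ω_6^(5n) where ω_6 = e^(-2πi/6)
= (0)·ω_6^0 + (0)·ω_6^5 + (3)·ω_6^10 + (-1)·ω_6^15 + (3)·ω_6^20 + (1)·ω_6^25

X[5] = -1.5000-0.8660i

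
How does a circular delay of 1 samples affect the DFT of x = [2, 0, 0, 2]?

Time shift by 1: X_shifted[k] = ω_4^(1k) · X[k]
Shifted x = [2, 2, 0, 0]

DFT(x[n-1]) = [4, 2-2i, 0, 2+2i]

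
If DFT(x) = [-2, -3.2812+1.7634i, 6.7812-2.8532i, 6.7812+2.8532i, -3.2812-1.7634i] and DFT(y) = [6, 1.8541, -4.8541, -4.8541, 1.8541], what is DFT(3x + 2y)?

By linearity: DFT(3x + 2y) = 3·DFT(x) + 2·DFT(y)
= 3·[-2, -3.2812+1.7634i, 6.7812-2.8532i, 6.7812+2.8532i, -3.2812-1.7634i] + 2·[6, 1.8541, -4.8541, -4.8541, 1.8541]

Computing element-wise:
Z[0] = 3·(-2) + 2·(6) = 6
Z[1] = 3·(-3.2812+1.7634i) + 2·(1.8541) = -6.1354+5.2902i
Z[2] = 3·(6.7812-2.8532i) + 2·(-4.8541) = 10.6354-8.5596i
Z[3] = 3·(6.7812+2.8532i) + 2·(-4.8541) = 10.6354+8.5596i
Z[4] = 3·(-3.2812-1.7634i) + 2·(1.8541) = -6.1354-5.2902i

DFT(3x + 2y) = 3·X + 2·Y = [6, -6.1354+5.2902i, 10.6354-8.5596i, 10.6354+8.5596i, -6.1354-5.2902i]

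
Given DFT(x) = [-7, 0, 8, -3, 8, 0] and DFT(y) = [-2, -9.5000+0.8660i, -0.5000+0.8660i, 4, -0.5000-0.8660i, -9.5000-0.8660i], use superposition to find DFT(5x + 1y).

By linearity: DFT(5x + 1y) = 5·DFT(x) + 1·DFT(y)
= 5·[-7, 0, 8, -3, 8, 0] + 1·[-2, -9.5000+0.8660i, -0.5000+0.8660i, 4, -0.5000-0.8660i, -9.5000-0.8660i]

Computing element-wise:
Z[0] = 5·(-7) + 1·(-2) = -37
Z[1] = 5·(0) + 1·(-9.5000+0.8660i) = -9.5000+0.8660i
Z[2] = 5·(8) + 1·(-0.5000+0.8660i) = 39.5000+0.8660i
Z[3] = 5·(-3) + 1·(4) = -11
Z[4] = 5·(8) + 1·(-0.5000-0.8660i) = 39.5000-0.8660i
Z[5] = 5·(0) + 1·(-9.5000-0.8660i) = -9.5000-0.8660i

DFT(5x + 1y) = 5·X + 1·Y = [-37, -9.5000+0.8660i, 39.5000+0.8660i, -11, 39.5000-0.8660i, -9.5000-0.8660i]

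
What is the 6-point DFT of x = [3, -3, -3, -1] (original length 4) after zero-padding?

Original 4-point DFT: [-4, 6+2i, 4, 6-2i]
Zero-padded 6-point DFT provides frequency interpolation.

DFT_6([x, 0, ...]) = [-4, 4.0000+5.1962i, 5, 4, 5, 4.0000-5.1962i]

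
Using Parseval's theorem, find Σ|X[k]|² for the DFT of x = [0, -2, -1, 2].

Parseval: Σ|x[n]|² = (1/N)Σ|X[k]|², so Σ|X[k]|² = N·Σ|x[n]|² = 4·9.0000

Σ|X[k]|² = N·Σ|x[n]|² = 4·9.0000 = 36.0000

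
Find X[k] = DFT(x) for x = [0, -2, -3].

X[k] = Σ(n=0 to 2) x[n] · ω_3^(nk)
where ω_3 = e^(-2πi/3)

Computing each X[k]:
X[0] = -5
X[1] = 2.5000-0.8660i
X[2] = 2.5000+0.8660i

X = [-5, 2.5000-0.8660i, 2.5000+0.8660i]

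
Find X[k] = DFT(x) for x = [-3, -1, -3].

X[k] = Σ(n=0 to 2) x[n] · ω_3^(nk)
where ω_3 = e^(-2πi/3)

Computing each X[k]:
X[0] = -7
X[1] = -1.0000-1.7321i
X[2] = -1.0000+1.7321i

X = [-7, -1.0000-1.7321i, -1.0000+1.7321i]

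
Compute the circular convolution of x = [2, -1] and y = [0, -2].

(x ⊛ y)[n] = Σ(m=0 to 1) x[m] · y[(n-m) mod 2]

Computing each output sample:
(x ⊛ y)[0] = 2
(x ⊛ y)[1] = -4

x ⊛ y = [2, -4]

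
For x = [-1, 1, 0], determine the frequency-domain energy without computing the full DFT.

Parseval: Σ|x[n]|² = (1/N)Σ|X[k]|², so Σ|X[k]|² = N·Σ|x[n]|² = 3·2.0000

Σ|X[k]|² = N·Σ|x[n]|² = 3·2.0000 = 6.0000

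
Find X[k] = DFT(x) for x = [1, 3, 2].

X[k] = Σ(n=0 to 2) x[n] · ω_3^(nk)
where ω_3 = e^(-2πi/3)

Computing each X[k]:
X[0] = 6
X[1] = -1.5000-0.8660i
X[2] = -1.5000+0.8660i

X = [6, -1.5000-0.8660i, -1.5000+0.8660i]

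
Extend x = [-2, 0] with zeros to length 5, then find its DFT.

Original 2-point DFT: [-2, -2]
Zero-padded 5-point DFT provides frequency interpolation.

DFT_5([x, 0, ...]) = [-2, -2, -2, -2, -2]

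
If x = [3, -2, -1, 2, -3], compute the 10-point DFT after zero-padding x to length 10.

Original 5-point DFT: [-1, 0.6459+0.8123i, 7.3541-3.4410i, 7.3541+3.4410i, 0.6459-0.8123i]
Zero-padded 10-point DFT provides frequency interpolation.

DFT_10([x, 0, ...]) = [-1, 2.8820+1.9879i, 0.6459+0.8123i, 5.1180+5.3431i, 7.3541-3.4410i, -1, 7.3541+3.4410i, 5.1180-5.3431i, 0.6459-0.8123i, 2.8820-1.9879i]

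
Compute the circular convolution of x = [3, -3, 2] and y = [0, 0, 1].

(x ⊛ y)[n] = Σ(m=0 to 2) x[m] · y[(n-m) mod 3]

Computing each output sample:
(x ⊛ y)[0] = -3
(x ⊛ y)[1] = 2
(x ⊛ y)[2] = 3

x ⊛ y = [-3, 2, 3]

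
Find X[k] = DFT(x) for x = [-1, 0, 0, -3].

X[k] = Σ(n=0 to 3) x[n] · ω_4^(nk)
where ω_4 = e^(-2πi/4)

Computing each X[k]:
X[0] = -4
X[1] = -1-3i
X[2] = 2
X[3] = -1+3i

X = [-4, -1-3i, 2, -1+3i]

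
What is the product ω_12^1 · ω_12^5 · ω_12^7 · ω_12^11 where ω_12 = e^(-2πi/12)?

The primitive 12th roots of unity are ω_12^k for k coprime to 12: k ∈ {1, 5, 7, 11}
Their product equals the constant term of the cyclotomic polynomial Φ_12(x) up to sign.
For n ≥ 3, the product of all primitive nth roots of unity is 1. (For n=1 it is 1; for n=2 it is -1.)

1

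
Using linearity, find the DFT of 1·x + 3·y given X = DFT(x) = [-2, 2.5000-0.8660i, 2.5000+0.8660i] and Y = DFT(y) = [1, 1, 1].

By linearity: DFT(1x + 3y) = 1·DFT(x) + 3·DFT(y)
= 1·[-2, 2.5000-0.8660i, 2.5000+0.8660i] + 3·[1, 1, 1]

Computing element-wise:
Z[0] = 1·(-2) + 3·(1) = 1
Z[1] = 1·(2.5000-0.8660i) + 3·(1) = 5.5000-0.8660i
Z[2] = 1·(2.5000+0.8660i) + 3·(1) = 5.5000+0.8660i

DFT(1x + 3y) = 1·X + 3·Y = [1, 5.5000-0.8660i, 5.5000+0.8660i]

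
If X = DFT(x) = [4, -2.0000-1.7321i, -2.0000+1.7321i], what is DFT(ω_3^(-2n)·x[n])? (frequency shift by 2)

Modulation property: DFT(ω_3^(-2n)·x[n]) = X[(k-2) mod 3], so circularly shift X by 2 positions.

X[k-2] = [-2.0000-1.7321i, -2.0000+1.7321i, 4]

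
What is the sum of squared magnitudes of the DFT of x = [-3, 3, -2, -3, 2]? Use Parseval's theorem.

Parseval: Σ|x[n]|² = (1/N)Σ|X[k]|², so Σ|X[k]|² = N·Σ|x[n]|² = 5·35.0000

Σ|X[k]|² = N·Σ|x[n]|² = 5·35.0000 = 175.0000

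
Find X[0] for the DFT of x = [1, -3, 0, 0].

X[0] = Σ(n=0 to 3) x[n] · ω_4^0 = Σ x[n]
= (1) + (-3) + (0) + (0)

X[0] = -2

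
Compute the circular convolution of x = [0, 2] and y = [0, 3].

(x ⊛ y)[n] = Σ(m=0 to 1) x[m] · y[(n-m) mod 2]

Computing each output sample:
(x ⊛ y)[0] = 6
(x ⊛ y)[1] = 0

x ⊛ y = [6, 0]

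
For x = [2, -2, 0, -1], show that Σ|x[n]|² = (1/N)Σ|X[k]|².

Time domain:
Σ|x[n]|² = |2|² + |-2|² + |0|² + |-1|² = 9.0000

Frequency domain:
(1/4)Σ|X[k]|² = (1/4)(|-1|² + |2+1i|² + |5|² + |2-1i|²) = (1/4)·36.0000 = 9.0000

Both sides agree, confirming Parseval's theorem.

Σ|x[n]|² = (1/N)Σ|X[k]|² = 9.0000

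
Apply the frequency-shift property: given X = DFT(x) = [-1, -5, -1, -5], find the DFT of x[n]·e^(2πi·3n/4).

Modulation property: DFT(ω_4^(-3n)·x[n]) = X[(k-3) mod 4], so circularly shift X by 3 positions.

X[k-3] = [-5, -1, -5, -1]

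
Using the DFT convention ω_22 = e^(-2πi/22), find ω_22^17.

ω_22^17 = e^(-2πi·17/22)
= cos(-2π·17/22) + i·sin(-2π·17/22)
= cos(-34π/22) + i·sin(-34π/22)

ω_22^17 = cos(-34π/22) + i·sin(-34π/22) = 0.1423+0.9898i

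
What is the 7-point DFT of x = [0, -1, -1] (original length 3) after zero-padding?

Original 3-point DFT: [-2, 1, 1]
Zero-padded 7-point DFT provides frequency interpolation.

DFT_7([x, 0, ...]) = [-2, -0.4010+1.7568i, 1.1235+0.5410i, 0.2775-0.3479i, 0.2775+0.3479i, 1.1235-0.5410i, -0.4010-1.7568i]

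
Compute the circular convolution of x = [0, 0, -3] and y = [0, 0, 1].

(x ⊛ y)[n] = Σ(m=0 to 2) x[m] · y[(n-m) mod 3]

Computing each output sample:
(x ⊛ y)[0] = 0
(x ⊛ y)[1] = -3
(x ⊛ y)[2] = 0

x ⊛ y = [0, -3, 0]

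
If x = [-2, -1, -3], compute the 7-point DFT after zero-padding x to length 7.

Original 3-point DFT: [-6, -1.7321i, 1.7321i]
Zero-padded 7-point DFT provides frequency interpolation.

DFT_7([x, 0, ...]) = [-6, -1.9559+3.7066i, 0.9254-0.3267i, -2.9695-1.9116i, -2.9695+1.9116i, 0.9254+0.3267i, -1.9559-3.7066i]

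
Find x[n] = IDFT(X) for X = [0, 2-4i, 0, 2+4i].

x[n] = (1/4) Σ(k=0 to 3) X[k] · e^(2πikn/4)

Computing each x[n]:
x[0] = 1
x[1] = 2
x[2] = -1
x[3] = -2

x = [1, 2, -1, -2]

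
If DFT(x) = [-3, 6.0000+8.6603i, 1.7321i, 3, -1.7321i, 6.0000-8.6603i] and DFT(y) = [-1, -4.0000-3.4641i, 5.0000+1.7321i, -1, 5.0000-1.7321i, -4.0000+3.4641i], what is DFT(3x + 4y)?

By linearity: DFT(3x + 4y) = 3·DFT(x) + 4·DFT(y)
= 3·[-3, 6.0000+8.6603i, 1.7321i, 3, -1.7321i, 6.0000-8.6603i] + 4·[-1, -4.0000-3.4641i, 5.0000+1.7321i, -1, 5.0000-1.7321i, -4.0000+3.4641i]

Computing element-wise:
Z[0] = 3·(-3) + 4·(-1) = -13
Z[1] = 3·(6.0000+8.6603i) + 4·(-4.0000-3.4641i) = 2.0000+12.1245i
Z[2] = 3·(1.7321i) + 4·(5.0000+1.7321i) = 20.0000+12.1247i
Z[3] = 3·(3) + 4·(-1) = 5
Z[4] = 3·(-1.7321i) + 4·(5.0000-1.7321i) = 20.0000-12.1247i
Z[5] = 3·(6.0000-8.6603i) + 4·(-4.0000+3.4641i) = 2.0000-12.1245i

DFT(3x + 4y) = 3·X + 4·Y = [-13, 2.0000+12.1245i, 20.0000+12.1247i, 5, 20.0000-12.1247i, 2.0000-12.1245i]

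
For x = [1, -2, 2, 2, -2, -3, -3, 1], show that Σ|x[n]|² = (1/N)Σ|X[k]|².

Time domain:
Σ|x[n]|² = |1|² + |-2|² + |2|² + |2|² + |-2|² + |-3|² + |-3|² + |1|² = 36.0000

Frequency domain:
(1/8)Σ|X[k]|² = (1/8)(|-4|² + |3.0000-6.4142i|² + |8i|² + |3.0000+3.5858i|² + |0|² + |3.0000-3.5858i|² + |-8i|² + |3.0000+6.4142i|²) = (1/8)·288.0000 = 36.0000

Both sides agree, confirming Parseval's theorem.

Σ|x[n]|² = (1/N)Σ|X[k]|² = 36.0000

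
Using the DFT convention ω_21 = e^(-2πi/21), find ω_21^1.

ω_21^1 = e^(-2πi·1/21)
= cos(-2π·1/21) + i·sin(-2π·1/21)
= cos(-2π/21) + i·sin(-2π/21)

ω_21^1 = cos(-2π/21) + i·sin(-2π/21) = 0.9556-0.2948i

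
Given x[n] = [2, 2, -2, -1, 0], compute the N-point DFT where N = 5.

X[k] = Σ(n=0 to 4) x[n] · ω_5^(nk)
where ω_5 = e^(-2πi/5)

Computing each X[k]:
X[0] = 1
X[1] = 5.0451-1.3143i
X[2] = -0.5451-2.1266i
X[3] = -0.5451+2.1266i
X[4] = 5.0451+1.3143i

X = [1, 5.0451-1.3143i, -0.5451-2.1266i, -0.5451+2.1266i, 5.0451+1.3143i]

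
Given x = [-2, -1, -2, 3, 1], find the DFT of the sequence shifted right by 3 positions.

Time shift by 3: X_shifted[k] = ω_5^(3k) · X[k]
Shifted x = [-2, 3, 1, -2, -1]

DFT(x[n-3]) = [-1, -0.5729-5.5676i, -3.9271+0.5020i, -3.9271-0.5020i, -0.5729+5.5676i]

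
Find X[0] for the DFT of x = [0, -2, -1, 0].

X[0] = Σ(n=0 to 3) x[n] · ω_4^0 = Σ x[n]
= (0) + (-2) + (-1) + (0)

X[0] = -3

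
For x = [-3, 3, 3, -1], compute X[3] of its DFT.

X[3] = Σ(n=0 to 3) x[n] · ω_4^(3n) where ω_4 = e^(-2πi/4)
= (-3)·ω_4^0 + (3)·ω_4^3 + (3)·ω_4^6 + (-1)·ω_4^9

X[3] = -6+4i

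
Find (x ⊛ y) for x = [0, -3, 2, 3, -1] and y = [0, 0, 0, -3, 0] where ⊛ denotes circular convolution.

(x ⊛ y)[n] = Σ(m=0 to 4) x[m] · y[(n-m) mod 5]

Computing each output sample:
(x ⊛ y)[0] = -6
(x ⊛ y)[1] = -9
(x ⊛ y)[2] = 3
(x ⊛ y)[3] = 0
(x ⊛ y)[4] = 9

x ⊛ y = [-6, -9, 3, 0, 9]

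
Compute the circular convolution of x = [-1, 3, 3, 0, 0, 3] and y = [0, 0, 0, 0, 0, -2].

(x ⊛ y)[n] = Σ(m=0 to 5) x[m] · y[(n-m) mod 6]

Computing each output sample:
(x ⊛ y)[0] = -6
(x ⊛ y)[1] = -6
(x ⊛ y)[2] = 0
(x ⊛ y)[3] = 0
(x ⊛ y)[4] = -6
(x ⊛ y)[5] = 2

x ⊛ y = [-6, -6, 0, 0, -6, 2]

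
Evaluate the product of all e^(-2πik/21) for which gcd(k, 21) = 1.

The primitive 21st roots of unity are ω_21^k for k coprime to 21: k ∈ {1, 2, 4, 5, 8, 10, 11, 13, 16, 17, 19, 20}
Their product equals the constant term of the cyclotomic polynomial Φ_21(x) up to sign.
For n ≥ 3, the product of all primitive nth roots of unity is 1. (For n=1 it is 1; for n=2 it is -1.)

1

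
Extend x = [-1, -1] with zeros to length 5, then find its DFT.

Original 2-point DFT: [-2, 0]
Zero-padded 5-point DFT provides frequency interpolation.

DFT_5([x, 0, ...]) = [-2, -1.3090+0.9511i, -0.1910+0.5878i, -0.1910-0.5878i, -1.3090-0.9511i]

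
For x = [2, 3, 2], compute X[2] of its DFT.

X[2] = Σ(n=0 to 2) x[n] · ω_3^(2n) where ω_3 = e^(-2πi/3)
= (2)·ω_3^0 + (3)·ω_3^2 + (2)·ω_3^4

X[2] = -0.5000+0.8660i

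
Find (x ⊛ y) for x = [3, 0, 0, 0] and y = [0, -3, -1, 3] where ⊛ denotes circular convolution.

(x ⊛ y)[n] = Σ(m=0 to 3) x[m] · y[(n-m) mod 4]

Computing each output sample:
(x ⊛ y)[0] = 0
(x ⊛ y)[1] = -9
(x ⊛ y)[2] = -3
(x ⊛ y)[3] = 9

x ⊛ y = [0, -9, -3, 9]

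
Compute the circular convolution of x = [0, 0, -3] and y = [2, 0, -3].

(x ⊛ y)[n] = Σ(m=0 to 2) x[m] · y[(n-m) mod 3]

Computing each output sample:
(x ⊛ y)[0] = 0
(x ⊛ y)[1] = 9
(x ⊛ y)[2] = -6

x ⊛ y = [0, 9, -6]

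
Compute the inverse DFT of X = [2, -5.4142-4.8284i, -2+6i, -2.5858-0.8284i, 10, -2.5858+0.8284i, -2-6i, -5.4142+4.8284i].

x[n] = (1/8) Σ(k=0 to 7) X[k] · e^(2πikn/8)

Computing each x[n]:
x[0] = -1
x[1] = -2
x[2] = 3
x[3] = 2
x[4] = 3
x[5] = -3
x[6] = 1
x[7] = -1

x = [-1, -2, 3, 2, 3, -3, 1, -1]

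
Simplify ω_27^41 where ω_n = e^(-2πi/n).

Since ω_27^27 = 1, powers reduce modulo 27.
41 mod 27 = 14
So ω_27^41 = ω_27^14 = e^(-2πi·14/27)

ω_27^41 = ω_27^14 = -0.9932+0.1161i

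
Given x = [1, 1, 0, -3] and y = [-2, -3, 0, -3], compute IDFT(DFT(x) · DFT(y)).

(x ⊛ y)[n] = Σ(m=0 to 3) x[m] · y[(n-m) mod 4]

Computing each output sample:
(x ⊛ y)[0] = 4
(x ⊛ y)[1] = -5
(x ⊛ y)[2] = 6
(x ⊛ y)[3] = 3

x ⊛ y = [4, -5, 6, 3]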